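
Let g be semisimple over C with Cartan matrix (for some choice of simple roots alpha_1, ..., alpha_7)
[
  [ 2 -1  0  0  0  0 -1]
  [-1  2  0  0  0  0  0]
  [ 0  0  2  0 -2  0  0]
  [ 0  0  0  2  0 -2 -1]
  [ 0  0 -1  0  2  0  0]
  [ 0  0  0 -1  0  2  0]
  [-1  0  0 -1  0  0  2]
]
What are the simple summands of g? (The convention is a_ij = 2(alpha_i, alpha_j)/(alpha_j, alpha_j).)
B2 + B5

The diagram associated to this matrix has two connected components: the simple roots {alpha_3, alpha_5} form a chain of 2 nodes with a double edge at one end; the terminal node there is the unique short simple root (B_2), and {alpha_1, alpha_2, alpha_4, alpha_6, alpha_7} form a chain of 5 nodes with a double edge at one end; the terminal node there is the unique short simple root (B_5). A semisimple Lie algebra decomposes uniquely as the direct sum of simple ideals, one per connected component of its Dynkin diagram, so g ≅ B_2 ⊕ B_5 (dimension 10 + 55 = 65).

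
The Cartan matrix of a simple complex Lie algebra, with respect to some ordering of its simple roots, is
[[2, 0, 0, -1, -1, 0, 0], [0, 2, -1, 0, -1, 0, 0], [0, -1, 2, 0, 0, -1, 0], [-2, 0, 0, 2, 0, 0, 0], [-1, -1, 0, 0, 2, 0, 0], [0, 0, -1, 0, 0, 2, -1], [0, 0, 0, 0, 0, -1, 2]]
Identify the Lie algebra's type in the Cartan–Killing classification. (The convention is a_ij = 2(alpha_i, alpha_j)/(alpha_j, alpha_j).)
The matrix has rank 7 with 2's on the diagonal. Reading the off-diagonal entries as Dynkin edges (a single edge where a_ij = a_ji = -1; a double or triple edge where a_ij * a_ji = 2 or 3), the diagram is a chain of 7 nodes with a double edge at one end; the terminal node there is the unique long simple root (C_7). One simple-root ordering that puts it in standard form is (alpha_7, alpha_6, alpha_3, alpha_2, alpha_5, alpha_1, alpha_4). So the algebra is type C_7, i.e. sp(14).

type C_7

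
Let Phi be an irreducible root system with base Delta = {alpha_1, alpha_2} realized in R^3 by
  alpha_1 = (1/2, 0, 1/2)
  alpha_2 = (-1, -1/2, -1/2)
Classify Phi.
Compute the Cartan integers a_ij = 2(alpha_i, alpha_j)/(alpha_j, alpha_j); the resulting 2x2 Cartan matrix is
[[2, -1], [-3, 2]].
The roots have two lengths (squared-length ratio 3:1); the short ones are alpha_{1}. The associated Dynkin diagram is two nodes joined by a triple edge (G_2), so the type is G_2.

type G_2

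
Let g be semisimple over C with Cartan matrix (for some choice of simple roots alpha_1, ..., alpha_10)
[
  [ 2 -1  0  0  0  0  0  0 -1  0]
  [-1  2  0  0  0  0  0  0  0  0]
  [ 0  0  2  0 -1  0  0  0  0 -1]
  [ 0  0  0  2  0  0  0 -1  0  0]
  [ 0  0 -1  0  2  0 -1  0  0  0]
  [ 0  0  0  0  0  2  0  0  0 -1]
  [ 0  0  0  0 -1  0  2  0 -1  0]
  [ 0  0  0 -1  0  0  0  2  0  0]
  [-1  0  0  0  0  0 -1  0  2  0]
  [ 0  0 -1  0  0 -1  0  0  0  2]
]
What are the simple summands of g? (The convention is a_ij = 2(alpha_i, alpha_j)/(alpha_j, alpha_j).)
The diagram associated to this matrix has two connected components: the simple roots {alpha_4, alpha_8} form a chain of 2 nodes with single edges (A_2), and {alpha_1, alpha_2, alpha_3, alpha_5, alpha_6, alpha_7, alpha_9, alpha_10} form a chain of 8 nodes with single edges (A_8). A semisimple Lie algebra decomposes uniquely as the direct sum of simple ideals, one per connected component of its Dynkin diagram, so g ≅ A_2 ⊕ A_8 (dimension 8 + 80 = 88).

A2 ⊕ A8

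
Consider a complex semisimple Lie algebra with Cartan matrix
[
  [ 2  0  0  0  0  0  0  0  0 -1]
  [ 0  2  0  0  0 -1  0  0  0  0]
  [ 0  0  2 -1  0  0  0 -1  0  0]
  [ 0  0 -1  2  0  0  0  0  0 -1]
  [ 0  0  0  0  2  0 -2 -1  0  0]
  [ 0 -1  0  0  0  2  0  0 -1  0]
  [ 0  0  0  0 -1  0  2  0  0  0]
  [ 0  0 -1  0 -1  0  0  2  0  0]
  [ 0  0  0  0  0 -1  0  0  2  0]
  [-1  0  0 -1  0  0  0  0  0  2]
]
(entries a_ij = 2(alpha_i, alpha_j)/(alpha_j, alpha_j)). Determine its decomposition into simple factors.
A3 ⊕ B7

The diagram associated to this matrix has two connected components: the simple roots {alpha_2, alpha_6, alpha_9} form a chain of 3 nodes with single edges (A_3), and {alpha_1, alpha_3, alpha_4, alpha_5, alpha_7, alpha_8, alpha_10} form a chain of 7 nodes with a double edge at one end; the terminal node there is the unique short simple root (B_7). A semisimple Lie algebra decomposes uniquely as the direct sum of simple ideals, one per connected component of its Dynkin diagram, so g ≅ A_3 ⊕ B_7 (dimension 15 + 105 = 120).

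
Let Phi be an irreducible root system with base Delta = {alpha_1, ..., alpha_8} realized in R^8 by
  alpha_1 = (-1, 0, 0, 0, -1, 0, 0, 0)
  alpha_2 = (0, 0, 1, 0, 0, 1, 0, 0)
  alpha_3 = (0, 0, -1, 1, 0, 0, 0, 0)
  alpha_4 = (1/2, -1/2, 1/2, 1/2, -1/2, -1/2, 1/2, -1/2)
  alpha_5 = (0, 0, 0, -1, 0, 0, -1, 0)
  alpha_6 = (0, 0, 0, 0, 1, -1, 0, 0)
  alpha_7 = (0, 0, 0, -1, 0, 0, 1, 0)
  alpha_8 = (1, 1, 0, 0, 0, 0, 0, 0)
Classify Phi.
Compute the Cartan integers a_ij = 2(alpha_i, alpha_j)/(alpha_j, alpha_j); the resulting 8x8 Cartan matrix is
[[2, 0, 0, 0, 0, -1, 0, -1], [0, 2, -1, 0, 0, -1, 0, 0], [0, -1, 2, 0, -1, 0, -1, 0], [0, 0, 0, 2, -1, 0, 0, 0], [0, 0, -1, -1, 2, 0, 0, 0], [-1, -1, 0, 0, 0, 2, 0, 0], [0, 0, -1, 0, 0, 0, 2, 0], [-1, 0, 0, 0, 0, 0, 0, 2]].
All simple roots have the same length, so the diagram is simply laced. The associated Dynkin diagram is a chain of 7 nodes with one extra node attached to the third node from one end (E_8), so the type is E_8.

E8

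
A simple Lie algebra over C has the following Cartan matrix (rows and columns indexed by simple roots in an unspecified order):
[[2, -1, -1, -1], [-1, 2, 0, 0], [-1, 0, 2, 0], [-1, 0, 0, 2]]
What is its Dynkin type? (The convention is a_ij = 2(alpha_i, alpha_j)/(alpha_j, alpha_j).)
type D_4

The matrix has rank 4 with 2's on the diagonal. Reading the off-diagonal entries as Dynkin edges (a single edge where a_ij = a_ji = -1; a double or triple edge where a_ij * a_ji = 2 or 3), the diagram is a chain of 2 nodes with a fork of two nodes at one end (D_4). One simple-root ordering that puts it in standard form is (alpha_2, alpha_1, alpha_3, alpha_4). So the algebra is type D_4, i.e. so(8).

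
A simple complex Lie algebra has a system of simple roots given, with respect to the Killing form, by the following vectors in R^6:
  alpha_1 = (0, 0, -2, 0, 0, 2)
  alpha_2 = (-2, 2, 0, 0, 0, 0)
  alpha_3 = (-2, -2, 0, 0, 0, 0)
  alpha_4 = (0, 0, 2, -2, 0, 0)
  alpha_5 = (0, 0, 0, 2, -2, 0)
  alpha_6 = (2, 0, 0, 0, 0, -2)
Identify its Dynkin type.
Compute the Cartan integers a_ij = 2(alpha_i, alpha_j)/(alpha_j, alpha_j); the resulting 6x6 Cartan matrix is
[[2, 0, 0, -1, 0, -1], [0, 2, 0, 0, 0, -1], [0, 0, 2, 0, 0, -1], [-1, 0, 0, 2, -1, 0], [0, 0, 0, -1, 2, 0], [-1, -1, -1, 0, 0, 2]].
All simple roots have the same length, so the diagram is simply laced. The associated Dynkin diagram is a chain of 4 nodes with a fork of two nodes at one end (D_6), so the type is D_6 (the algebra so(12)).

D6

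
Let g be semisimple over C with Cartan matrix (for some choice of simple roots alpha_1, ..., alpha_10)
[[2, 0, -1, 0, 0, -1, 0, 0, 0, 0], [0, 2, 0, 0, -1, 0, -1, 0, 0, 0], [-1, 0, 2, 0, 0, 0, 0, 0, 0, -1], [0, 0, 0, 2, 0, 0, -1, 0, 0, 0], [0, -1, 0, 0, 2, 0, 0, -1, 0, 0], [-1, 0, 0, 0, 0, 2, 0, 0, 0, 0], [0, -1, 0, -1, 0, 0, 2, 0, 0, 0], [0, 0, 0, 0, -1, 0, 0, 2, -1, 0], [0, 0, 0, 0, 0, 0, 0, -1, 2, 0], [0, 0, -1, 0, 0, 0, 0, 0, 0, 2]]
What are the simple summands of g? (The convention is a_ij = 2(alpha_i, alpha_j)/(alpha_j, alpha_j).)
A_4 (sl(5)) ⊕ A_6 (sl(7))

The diagram associated to this matrix has two connected components: the simple roots {alpha_1, alpha_3, alpha_6, alpha_10} form a chain of 4 nodes with single edges (A_4), and {alpha_2, alpha_4, alpha_5, alpha_7, alpha_8, alpha_9} form a chain of 6 nodes with single edges (A_6). A semisimple Lie algebra decomposes uniquely as the direct sum of simple ideals, one per connected component of its Dynkin diagram, so g ≅ A_4 ⊕ A_6 (dimension 24 + 48 = 72).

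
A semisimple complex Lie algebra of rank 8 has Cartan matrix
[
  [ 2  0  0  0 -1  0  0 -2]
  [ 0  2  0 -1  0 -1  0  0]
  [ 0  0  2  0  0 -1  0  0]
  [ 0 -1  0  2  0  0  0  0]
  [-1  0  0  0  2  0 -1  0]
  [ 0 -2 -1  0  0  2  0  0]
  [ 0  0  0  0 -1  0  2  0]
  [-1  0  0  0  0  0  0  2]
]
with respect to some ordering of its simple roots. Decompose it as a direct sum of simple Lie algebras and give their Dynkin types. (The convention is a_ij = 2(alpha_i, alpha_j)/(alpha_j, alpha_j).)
The diagram associated to this matrix has two connected components: the simple roots {alpha_1, alpha_5, alpha_7, alpha_8} form a chain of 4 nodes with a double edge at one end; the terminal node there is the unique short simple root (B_4), and {alpha_2, alpha_3, alpha_4, alpha_6} form a chain of 4 nodes with a double edge between the middle two (F_4). A semisimple Lie algebra decomposes uniquely as the direct sum of simple ideals, one per connected component of its Dynkin diagram, so g ≅ B_4 ⊕ F_4 (dimension 36 + 52 = 88).

type B_4 ⊕ type F_4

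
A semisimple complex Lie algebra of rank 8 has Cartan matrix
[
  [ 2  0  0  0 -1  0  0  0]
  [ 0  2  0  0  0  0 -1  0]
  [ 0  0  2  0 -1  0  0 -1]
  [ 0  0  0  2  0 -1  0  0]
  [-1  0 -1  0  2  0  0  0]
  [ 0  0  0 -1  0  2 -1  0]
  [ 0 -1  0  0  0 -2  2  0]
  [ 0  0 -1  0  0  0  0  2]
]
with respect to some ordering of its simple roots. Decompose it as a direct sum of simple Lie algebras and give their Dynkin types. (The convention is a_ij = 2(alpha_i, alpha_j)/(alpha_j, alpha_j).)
The diagram associated to this matrix has two connected components: the simple roots {alpha_1, alpha_3, alpha_5, alpha_8} form a chain of 4 nodes with single edges (A_4), and {alpha_2, alpha_4, alpha_6, alpha_7} form a chain of 4 nodes with a double edge between the middle two (F_4). A semisimple Lie algebra decomposes uniquely as the direct sum of simple ideals, one per connected component of its Dynkin diagram, so g ≅ A_4 ⊕ F_4 (dimension 24 + 52 = 76).

A_4 (sl(5)) + F_4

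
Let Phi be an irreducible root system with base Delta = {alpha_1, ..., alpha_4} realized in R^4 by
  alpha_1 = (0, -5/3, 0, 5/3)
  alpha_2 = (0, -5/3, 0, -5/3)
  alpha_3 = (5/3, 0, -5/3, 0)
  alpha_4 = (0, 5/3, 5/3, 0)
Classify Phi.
Compute the Cartan integers a_ij = 2(alpha_i, alpha_j)/(alpha_j, alpha_j); the resulting 4x4 Cartan matrix is
[[2, 0, 0, -1], [0, 2, 0, -1], [0, 0, 2, -1], [-1, -1, -1, 2]].
All simple roots have the same length, so the diagram is simply laced. The associated Dynkin diagram is a chain of 2 nodes with a fork of two nodes at one end (D_4), so the type is D_4 (the algebra so(8)).

D_4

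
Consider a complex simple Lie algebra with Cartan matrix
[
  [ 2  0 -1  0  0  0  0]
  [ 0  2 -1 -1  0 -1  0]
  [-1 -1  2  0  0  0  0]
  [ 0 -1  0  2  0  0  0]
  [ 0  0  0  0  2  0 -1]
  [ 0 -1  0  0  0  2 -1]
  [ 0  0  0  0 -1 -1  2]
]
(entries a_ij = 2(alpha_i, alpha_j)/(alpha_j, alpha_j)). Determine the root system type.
The matrix has rank 7 with 2's on the diagonal. Reading the off-diagonal entries as Dynkin edges (a single edge where a_ij = a_ji = -1; a double or triple edge where a_ij * a_ji = 2 or 3), the diagram is a chain of 6 nodes with one extra node attached to the third node from one end (E_7). One simple-root ordering that puts it in standard form is (alpha_1, alpha_4, alpha_3, alpha_2, alpha_6, alpha_7, alpha_5). So the algebra is type E_7.

type E_7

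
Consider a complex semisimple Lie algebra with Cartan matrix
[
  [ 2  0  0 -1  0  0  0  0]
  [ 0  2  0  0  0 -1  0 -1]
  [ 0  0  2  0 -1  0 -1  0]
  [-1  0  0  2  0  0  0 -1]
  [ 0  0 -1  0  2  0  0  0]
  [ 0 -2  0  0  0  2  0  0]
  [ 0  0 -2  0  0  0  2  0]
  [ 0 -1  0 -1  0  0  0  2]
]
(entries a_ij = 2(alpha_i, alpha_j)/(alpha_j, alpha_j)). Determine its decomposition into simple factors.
C3 + C5

The diagram associated to this matrix has two connected components: the simple roots {alpha_3, alpha_5, alpha_7} form a chain of 3 nodes with a double edge at one end; the terminal node there is the unique long simple root (C_3), and {alpha_1, alpha_2, alpha_4, alpha_6, alpha_8} form a chain of 5 nodes with a double edge at one end; the terminal node there is the unique long simple root (C_5). A semisimple Lie algebra decomposes uniquely as the direct sum of simple ideals, one per connected component of its Dynkin diagram, so g ≅ C_3 ⊕ C_5 (dimension 21 + 55 = 76).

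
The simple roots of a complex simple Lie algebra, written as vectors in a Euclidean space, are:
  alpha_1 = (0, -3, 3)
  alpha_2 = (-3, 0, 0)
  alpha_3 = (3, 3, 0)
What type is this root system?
Compute the Cartan integers a_ij = 2(alpha_i, alpha_j)/(alpha_j, alpha_j); the resulting 3x3 Cartan matrix is
[[2, 0, -1], [0, 2, -1], [-1, -2, 2]].
The roots have two lengths (squared-length ratio 2:1); the short ones are alpha_{2}. The associated Dynkin diagram is a chain of 3 nodes with a double edge at one end; the terminal node there is the unique short simple root (B_3), so the type is B_3 (the algebra so(7)).

B_3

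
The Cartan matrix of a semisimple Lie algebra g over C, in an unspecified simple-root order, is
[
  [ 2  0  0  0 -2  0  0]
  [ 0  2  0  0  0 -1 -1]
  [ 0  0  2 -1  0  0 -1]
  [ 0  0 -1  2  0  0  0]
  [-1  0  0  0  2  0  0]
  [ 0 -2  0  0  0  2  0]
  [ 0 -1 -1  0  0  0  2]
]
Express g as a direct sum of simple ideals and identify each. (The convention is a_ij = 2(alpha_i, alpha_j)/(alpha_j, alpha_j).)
B2 + C5

The diagram associated to this matrix has two connected components: the simple roots {alpha_1, alpha_5} form a chain of 2 nodes with a double edge at one end; the terminal node there is the unique short simple root (B_2), and {alpha_2, alpha_3, alpha_4, alpha_6, alpha_7} form a chain of 5 nodes with a double edge at one end; the terminal node there is the unique long simple root (C_5). A semisimple Lie algebra decomposes uniquely as the direct sum of simple ideals, one per connected component of its Dynkin diagram, so g ≅ B_2 ⊕ C_5 (dimension 10 + 55 = 65).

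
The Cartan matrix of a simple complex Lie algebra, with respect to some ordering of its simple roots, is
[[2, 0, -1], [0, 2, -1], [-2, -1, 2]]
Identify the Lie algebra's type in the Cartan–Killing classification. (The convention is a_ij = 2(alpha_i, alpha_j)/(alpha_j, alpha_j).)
The matrix has rank 3 with 2's on the diagonal. Reading the off-diagonal entries as Dynkin edges (a single edge where a_ij = a_ji = -1; a double or triple edge where a_ij * a_ji = 2 or 3), the diagram is a chain of 3 nodes with a double edge at one end; the terminal node there is the unique short simple root (B_3). One simple-root ordering that puts it in standard form is (alpha_2, alpha_3, alpha_1). So the algebra is type B_3, i.e. so(7).

B_3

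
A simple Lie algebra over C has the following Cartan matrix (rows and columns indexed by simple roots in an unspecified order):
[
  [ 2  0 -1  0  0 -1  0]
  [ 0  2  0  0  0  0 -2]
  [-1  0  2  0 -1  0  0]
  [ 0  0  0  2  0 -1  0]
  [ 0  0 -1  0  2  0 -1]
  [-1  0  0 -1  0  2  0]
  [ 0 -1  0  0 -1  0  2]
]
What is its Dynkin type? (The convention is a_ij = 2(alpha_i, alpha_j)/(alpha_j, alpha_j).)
The matrix has rank 7 with 2's on the diagonal. Reading the off-diagonal entries as Dynkin edges (a single edge where a_ij = a_ji = -1; a double or triple edge where a_ij * a_ji = 2 or 3), the diagram is a chain of 7 nodes with a double edge at one end; the terminal node there is the unique long simple root (C_7). One simple-root ordering that puts it in standard form is (alpha_4, alpha_6, alpha_1, alpha_3, alpha_5, alpha_7, alpha_2). So the algebra is type C_7, i.e. sp(14).

C_7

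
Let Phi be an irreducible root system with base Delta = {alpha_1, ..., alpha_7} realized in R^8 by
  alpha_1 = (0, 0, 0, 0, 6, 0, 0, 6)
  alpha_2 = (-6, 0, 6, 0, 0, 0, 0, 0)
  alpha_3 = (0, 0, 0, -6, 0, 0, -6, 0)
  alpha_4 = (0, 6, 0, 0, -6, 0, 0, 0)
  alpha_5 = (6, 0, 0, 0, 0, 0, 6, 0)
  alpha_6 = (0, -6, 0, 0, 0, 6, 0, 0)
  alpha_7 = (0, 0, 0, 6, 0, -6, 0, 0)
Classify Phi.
Compute the Cartan integers a_ij = 2(alpha_i, alpha_j)/(alpha_j, alpha_j); the resulting 7x7 Cartan matrix is
[[2, 0, 0, -1, 0, 0, 0], [0, 2, 0, 0, -1, 0, 0], [0, 0, 2, 0, -1, 0, -1], [-1, 0, 0, 2, 0, -1, 0], [0, -1, -1, 0, 2, 0, 0], [0, 0, 0, -1, 0, 2, -1], [0, 0, -1, 0, 0, -1, 2]].
All simple roots have the same length, so the diagram is simply laced. The associated Dynkin diagram is a chain of 7 nodes with single edges (A_7), so the type is A_7 (the algebra sl(8)).

type A_7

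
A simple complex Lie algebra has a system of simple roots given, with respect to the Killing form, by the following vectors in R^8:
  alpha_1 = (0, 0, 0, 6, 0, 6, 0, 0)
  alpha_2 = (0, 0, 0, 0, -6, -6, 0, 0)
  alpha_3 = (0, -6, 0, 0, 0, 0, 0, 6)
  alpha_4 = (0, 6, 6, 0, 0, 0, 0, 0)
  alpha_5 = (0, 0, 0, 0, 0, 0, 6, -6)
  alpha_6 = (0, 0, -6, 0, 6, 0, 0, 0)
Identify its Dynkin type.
Compute the Cartan integers a_ij = 2(alpha_i, alpha_j)/(alpha_j, alpha_j); the resulting 6x6 Cartan matrix is
[[2, -1, 0, 0, 0, 0], [-1, 2, 0, 0, 0, -1], [0, 0, 2, -1, -1, 0], [0, 0, -1, 2, 0, -1], [0, 0, -1, 0, 2, 0], [0, -1, 0, -1, 0, 2]].
All simple roots have the same length, so the diagram is simply laced. The associated Dynkin diagram is a chain of 6 nodes with single edges (A_6), so the type is A_6 (the algebra sl(7)).

type A_6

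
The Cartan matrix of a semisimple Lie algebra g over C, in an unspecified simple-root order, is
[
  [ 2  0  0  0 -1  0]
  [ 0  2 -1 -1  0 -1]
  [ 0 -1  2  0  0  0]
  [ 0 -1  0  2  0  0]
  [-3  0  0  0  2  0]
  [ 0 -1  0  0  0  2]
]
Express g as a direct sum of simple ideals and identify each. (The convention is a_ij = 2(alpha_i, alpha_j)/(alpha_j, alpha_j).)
D4 ⊕ G2

The diagram associated to this matrix has two connected components: the simple roots {alpha_2, alpha_3, alpha_4, alpha_6} form a chain of 2 nodes with a fork of two nodes at one end (D_4), and {alpha_1, alpha_5} form two nodes joined by a triple edge (G_2). A semisimple Lie algebra decomposes uniquely as the direct sum of simple ideals, one per connected component of its Dynkin diagram, so g ≅ D_4 ⊕ G_2 (dimension 28 + 14 = 42).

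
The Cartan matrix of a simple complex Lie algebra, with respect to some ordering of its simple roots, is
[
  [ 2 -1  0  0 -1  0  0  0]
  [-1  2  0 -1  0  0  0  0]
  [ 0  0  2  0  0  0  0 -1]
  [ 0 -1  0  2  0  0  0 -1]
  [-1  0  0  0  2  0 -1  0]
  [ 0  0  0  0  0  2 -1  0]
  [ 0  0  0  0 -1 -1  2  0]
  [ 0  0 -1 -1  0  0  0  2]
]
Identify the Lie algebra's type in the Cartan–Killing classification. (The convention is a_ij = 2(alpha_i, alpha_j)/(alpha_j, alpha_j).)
The matrix has rank 8 with 2's on the diagonal. Reading the off-diagonal entries as Dynkin edges (a single edge where a_ij = a_ji = -1; a double or triple edge where a_ij * a_ji = 2 or 3), the diagram is a chain of 8 nodes with single edges (A_8). One simple-root ordering that puts it in standard form is (alpha_3, alpha_8, alpha_4, alpha_2, alpha_1, alpha_5, alpha_7, alpha_6). So the algebra is type A_8, i.e. sl(9).

type A_8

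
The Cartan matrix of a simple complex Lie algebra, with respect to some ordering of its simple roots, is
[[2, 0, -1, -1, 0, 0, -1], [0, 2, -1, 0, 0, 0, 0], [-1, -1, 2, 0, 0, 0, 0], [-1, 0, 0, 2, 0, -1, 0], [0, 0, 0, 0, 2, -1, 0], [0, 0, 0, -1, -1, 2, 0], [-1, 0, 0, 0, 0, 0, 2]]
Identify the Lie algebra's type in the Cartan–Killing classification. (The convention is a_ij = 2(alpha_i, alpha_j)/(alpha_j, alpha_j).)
E_7

The matrix has rank 7 with 2's on the diagonal. Reading the off-diagonal entries as Dynkin edges (a single edge where a_ij = a_ji = -1; a double or triple edge where a_ij * a_ji = 2 or 3), the diagram is a chain of 6 nodes with one extra node attached to the third node from one end (E_7). One simple-root ordering that puts it in standard form is (alpha_2, alpha_7, alpha_3, alpha_1, alpha_4, alpha_6, alpha_5). So the algebra is type E_7.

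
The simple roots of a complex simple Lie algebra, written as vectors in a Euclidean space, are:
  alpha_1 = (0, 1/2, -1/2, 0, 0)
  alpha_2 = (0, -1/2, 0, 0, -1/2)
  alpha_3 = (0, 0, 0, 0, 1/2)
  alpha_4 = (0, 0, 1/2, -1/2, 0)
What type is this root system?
B4

Compute the Cartan integers a_ij = 2(alpha_i, alpha_j)/(alpha_j, alpha_j); the resulting 4x4 Cartan matrix is
[[2, -1, 0, -1], [-1, 2, -2, 0], [0, -1, 2, 0], [-1, 0, 0, 2]].
The roots have two lengths (squared-length ratio 2:1); the short ones are alpha_{3}. The associated Dynkin diagram is a chain of 4 nodes with a double edge at one end; the terminal node there is the unique short simple root (B_4), so the type is B_4 (the algebra so(9)).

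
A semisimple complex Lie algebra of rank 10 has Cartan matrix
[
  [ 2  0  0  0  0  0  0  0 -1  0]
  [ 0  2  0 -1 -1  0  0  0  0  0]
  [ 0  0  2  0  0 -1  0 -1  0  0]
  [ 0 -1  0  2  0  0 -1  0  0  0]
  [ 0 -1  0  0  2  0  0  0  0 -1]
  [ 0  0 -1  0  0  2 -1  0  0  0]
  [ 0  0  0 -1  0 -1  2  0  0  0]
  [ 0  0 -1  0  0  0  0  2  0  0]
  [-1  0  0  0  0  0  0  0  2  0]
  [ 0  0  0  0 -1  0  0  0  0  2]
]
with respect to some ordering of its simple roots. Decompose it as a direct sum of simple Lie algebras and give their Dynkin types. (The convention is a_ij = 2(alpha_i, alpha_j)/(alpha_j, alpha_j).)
type A_2 ⊕ type A_8

The diagram associated to this matrix has two connected components: the simple roots {alpha_1, alpha_9} form a chain of 2 nodes with single edges (A_2), and {alpha_2, alpha_3, alpha_4, alpha_5, alpha_6, alpha_7, alpha_8, alpha_10} form a chain of 8 nodes with single edges (A_8). A semisimple Lie algebra decomposes uniquely as the direct sum of simple ideals, one per connected component of its Dynkin diagram, so g ≅ A_2 ⊕ A_8 (dimension 8 + 80 = 88).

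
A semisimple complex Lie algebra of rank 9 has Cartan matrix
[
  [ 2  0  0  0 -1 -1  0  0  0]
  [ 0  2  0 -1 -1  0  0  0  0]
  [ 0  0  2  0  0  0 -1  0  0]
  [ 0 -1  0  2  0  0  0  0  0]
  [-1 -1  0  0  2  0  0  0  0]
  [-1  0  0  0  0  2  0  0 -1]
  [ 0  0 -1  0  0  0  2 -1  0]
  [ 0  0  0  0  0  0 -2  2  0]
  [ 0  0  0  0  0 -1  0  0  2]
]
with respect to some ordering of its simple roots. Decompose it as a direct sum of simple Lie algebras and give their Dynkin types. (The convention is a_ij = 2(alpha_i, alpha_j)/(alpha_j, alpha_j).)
The diagram associated to this matrix has two connected components: the simple roots {alpha_1, alpha_2, alpha_4, alpha_5, alpha_6, alpha_9} form a chain of 6 nodes with single edges (A_6), and {alpha_3, alpha_7, alpha_8} form a chain of 3 nodes with a double edge at one end; the terminal node there is the unique long simple root (C_3). A semisimple Lie algebra decomposes uniquely as the direct sum of simple ideals, one per connected component of its Dynkin diagram, so g ≅ A_6 ⊕ C_3 (dimension 48 + 21 = 69).

A_6 (sl(7)) + C_3 (sp(6))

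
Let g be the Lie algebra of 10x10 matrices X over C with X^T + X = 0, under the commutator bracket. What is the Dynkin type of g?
D5

This is so(10) with 10 even, which has dimension 10(10-1)/2 = 45 and rank 10/2 = 5. In the classification of classical Lie algebras, the orthogonal algebra so(2n) in an even number of variables has type D_n; here n = 5, so the Dynkin diagram is a chain of 3 nodes with a fork of two nodes at one end (D_5). Hence the type is D_5.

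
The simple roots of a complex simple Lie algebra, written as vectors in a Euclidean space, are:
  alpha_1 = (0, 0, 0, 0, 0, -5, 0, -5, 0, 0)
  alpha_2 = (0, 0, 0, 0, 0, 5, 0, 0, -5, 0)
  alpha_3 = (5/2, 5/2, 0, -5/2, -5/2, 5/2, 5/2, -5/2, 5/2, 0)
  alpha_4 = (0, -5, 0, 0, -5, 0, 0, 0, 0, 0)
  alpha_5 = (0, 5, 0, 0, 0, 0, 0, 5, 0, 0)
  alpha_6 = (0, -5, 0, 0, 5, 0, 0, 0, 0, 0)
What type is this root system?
type E_6

Compute the Cartan integers a_ij = 2(alpha_i, alpha_j)/(alpha_j, alpha_j); the resulting 6x6 Cartan matrix is
[[2, -1, 0, 0, -1, 0], [-1, 2, 0, 0, 0, 0], [0, 0, 2, 0, 0, -1], [0, 0, 0, 2, -1, 0], [-1, 0, 0, -1, 2, -1], [0, 0, -1, 0, -1, 2]].
All simple roots have the same length, so the diagram is simply laced. The associated Dynkin diagram is a chain of 5 nodes with one extra node attached to the third node from one end (E_6), so the type is E_6.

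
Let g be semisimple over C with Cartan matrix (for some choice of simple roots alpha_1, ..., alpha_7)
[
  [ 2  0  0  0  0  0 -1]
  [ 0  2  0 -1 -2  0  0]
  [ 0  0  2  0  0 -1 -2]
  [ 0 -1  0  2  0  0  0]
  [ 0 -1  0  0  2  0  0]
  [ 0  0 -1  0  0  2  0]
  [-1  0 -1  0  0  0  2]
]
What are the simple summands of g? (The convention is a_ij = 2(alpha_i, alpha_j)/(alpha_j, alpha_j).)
B_3 + F_4

The diagram associated to this matrix has two connected components: the simple roots {alpha_2, alpha_4, alpha_5} form a chain of 3 nodes with a double edge at one end; the terminal node there is the unique short simple root (B_3), and {alpha_1, alpha_3, alpha_6, alpha_7} form a chain of 4 nodes with a double edge between the middle two (F_4). A semisimple Lie algebra decomposes uniquely as the direct sum of simple ideals, one per connected component of its Dynkin diagram, so g ≅ B_3 ⊕ F_4 (dimension 21 + 52 = 73).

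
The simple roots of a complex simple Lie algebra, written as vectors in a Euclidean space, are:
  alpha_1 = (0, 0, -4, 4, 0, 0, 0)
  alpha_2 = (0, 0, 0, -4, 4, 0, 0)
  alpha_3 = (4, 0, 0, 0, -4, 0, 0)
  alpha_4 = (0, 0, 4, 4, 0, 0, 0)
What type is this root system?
type D_4

Compute the Cartan integers a_ij = 2(alpha_i, alpha_j)/(alpha_j, alpha_j); the resulting 4x4 Cartan matrix is
[[2, -1, 0, 0], [-1, 2, -1, -1], [0, -1, 2, 0], [0, -1, 0, 2]].
All simple roots have the same length, so the diagram is simply laced. The associated Dynkin diagram is a chain of 2 nodes with a fork of two nodes at one end (D_4), so the type is D_4 (the algebra so(8)).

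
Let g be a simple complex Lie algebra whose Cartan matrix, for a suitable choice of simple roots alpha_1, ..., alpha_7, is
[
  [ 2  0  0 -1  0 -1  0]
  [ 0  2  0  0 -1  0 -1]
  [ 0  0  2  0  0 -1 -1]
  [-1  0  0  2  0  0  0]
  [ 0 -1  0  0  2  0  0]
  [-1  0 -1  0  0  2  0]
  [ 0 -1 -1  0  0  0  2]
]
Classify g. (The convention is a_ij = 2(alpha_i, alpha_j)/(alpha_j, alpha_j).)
The matrix has rank 7 with 2's on the diagonal. Reading the off-diagonal entries as Dynkin edges (a single edge where a_ij = a_ji = -1; a double or triple edge where a_ij * a_ji = 2 or 3), the diagram is a chain of 7 nodes with single edges (A_7). One simple-root ordering that puts it in standard form is (alpha_5, alpha_2, alpha_7, alpha_3, alpha_6, alpha_1, alpha_4). So the algebra is type A_7, i.e. sl(8).

A_7 (sl(8))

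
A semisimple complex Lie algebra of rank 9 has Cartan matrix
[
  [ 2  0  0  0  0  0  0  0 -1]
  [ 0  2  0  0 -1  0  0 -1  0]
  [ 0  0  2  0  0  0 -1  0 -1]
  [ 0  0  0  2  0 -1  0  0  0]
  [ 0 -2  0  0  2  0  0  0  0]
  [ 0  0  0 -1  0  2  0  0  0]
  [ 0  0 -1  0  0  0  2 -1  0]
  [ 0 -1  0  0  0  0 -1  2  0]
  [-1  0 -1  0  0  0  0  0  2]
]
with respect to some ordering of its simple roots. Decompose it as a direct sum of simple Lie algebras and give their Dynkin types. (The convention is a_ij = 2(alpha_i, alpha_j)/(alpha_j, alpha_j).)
The diagram associated to this matrix has two connected components: the simple roots {alpha_4, alpha_6} form a chain of 2 nodes with single edges (A_2), and {alpha_1, alpha_2, alpha_3, alpha_5, alpha_7, alpha_8, alpha_9} form a chain of 7 nodes with a double edge at one end; the terminal node there is the unique long simple root (C_7). A semisimple Lie algebra decomposes uniquely as the direct sum of simple ideals, one per connected component of its Dynkin diagram, so g ≅ A_2 ⊕ C_7 (dimension 8 + 105 = 113).

A2 ⊕ C7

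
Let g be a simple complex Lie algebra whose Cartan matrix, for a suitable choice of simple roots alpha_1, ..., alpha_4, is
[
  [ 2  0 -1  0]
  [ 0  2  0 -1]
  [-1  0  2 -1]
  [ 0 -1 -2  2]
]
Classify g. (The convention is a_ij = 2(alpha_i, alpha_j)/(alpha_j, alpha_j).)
F_4

The matrix has rank 4 with 2's on the diagonal. Reading the off-diagonal entries as Dynkin edges (a single edge where a_ij = a_ji = -1; a double or triple edge where a_ij * a_ji = 2 or 3), the diagram is a chain of 4 nodes with a double edge between the middle two (F_4). One simple-root ordering that puts it in standard form is (alpha_2, alpha_4, alpha_3, alpha_1). So the algebra is type F_4.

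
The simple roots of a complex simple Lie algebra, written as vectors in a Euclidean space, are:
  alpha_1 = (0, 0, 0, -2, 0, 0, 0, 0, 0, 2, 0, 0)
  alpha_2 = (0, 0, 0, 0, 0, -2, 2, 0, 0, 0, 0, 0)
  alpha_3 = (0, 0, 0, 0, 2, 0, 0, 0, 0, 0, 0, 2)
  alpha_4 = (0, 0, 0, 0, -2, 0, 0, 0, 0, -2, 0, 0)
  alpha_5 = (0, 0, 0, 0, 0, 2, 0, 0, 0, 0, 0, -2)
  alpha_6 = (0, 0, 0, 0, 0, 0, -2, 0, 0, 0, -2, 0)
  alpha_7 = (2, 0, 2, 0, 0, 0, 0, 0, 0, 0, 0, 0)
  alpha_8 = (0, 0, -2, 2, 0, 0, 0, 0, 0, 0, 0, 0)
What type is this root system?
type A_8

Compute the Cartan integers a_ij = 2(alpha_i, alpha_j)/(alpha_j, alpha_j); the resulting 8x8 Cartan matrix is
[[2, 0, 0, -1, 0, 0, 0, -1], [0, 2, 0, 0, -1, -1, 0, 0], [0, 0, 2, -1, -1, 0, 0, 0], [-1, 0, -1, 2, 0, 0, 0, 0], [0, -1, -1, 0, 2, 0, 0, 0], [0, -1, 0, 0, 0, 2, 0, 0], [0, 0, 0, 0, 0, 0, 2, -1], [-1, 0, 0, 0, 0, 0, -1, 2]].
All simple roots have the same length, so the diagram is simply laced. The associated Dynkin diagram is a chain of 8 nodes with single edges (A_8), so the type is A_8 (the algebra sl(9)).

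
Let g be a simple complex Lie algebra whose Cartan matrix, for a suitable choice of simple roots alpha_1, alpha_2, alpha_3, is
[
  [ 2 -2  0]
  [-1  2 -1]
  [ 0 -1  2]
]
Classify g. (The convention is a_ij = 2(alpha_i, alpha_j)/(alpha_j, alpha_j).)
The matrix has rank 3 with 2's on the diagonal. Reading the off-diagonal entries as Dynkin edges (a single edge where a_ij = a_ji = -1; a double or triple edge where a_ij * a_ji = 2 or 3), the diagram is a chain of 3 nodes with a double edge at one end; the terminal node there is the unique long simple root (C_3). One simple-root ordering that puts it in standard form is (alpha_3, alpha_2, alpha_1). So the algebra is type C_3, i.e. sp(6).

C_3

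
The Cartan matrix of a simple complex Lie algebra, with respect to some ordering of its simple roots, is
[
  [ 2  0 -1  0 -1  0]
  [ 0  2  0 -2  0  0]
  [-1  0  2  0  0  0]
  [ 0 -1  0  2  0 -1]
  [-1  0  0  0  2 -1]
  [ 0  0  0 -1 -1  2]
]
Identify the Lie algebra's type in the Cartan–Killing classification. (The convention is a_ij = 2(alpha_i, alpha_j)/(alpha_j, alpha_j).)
The matrix has rank 6 with 2's on the diagonal. Reading the off-diagonal entries as Dynkin edges (a single edge where a_ij = a_ji = -1; a double or triple edge where a_ij * a_ji = 2 or 3), the diagram is a chain of 6 nodes with a double edge at one end; the terminal node there is the unique long simple root (C_6). One simple-root ordering that puts it in standard form is (alpha_3, alpha_1, alpha_5, alpha_6, alpha_4, alpha_2). So the algebra is type C_6, i.e. sp(12).

C_6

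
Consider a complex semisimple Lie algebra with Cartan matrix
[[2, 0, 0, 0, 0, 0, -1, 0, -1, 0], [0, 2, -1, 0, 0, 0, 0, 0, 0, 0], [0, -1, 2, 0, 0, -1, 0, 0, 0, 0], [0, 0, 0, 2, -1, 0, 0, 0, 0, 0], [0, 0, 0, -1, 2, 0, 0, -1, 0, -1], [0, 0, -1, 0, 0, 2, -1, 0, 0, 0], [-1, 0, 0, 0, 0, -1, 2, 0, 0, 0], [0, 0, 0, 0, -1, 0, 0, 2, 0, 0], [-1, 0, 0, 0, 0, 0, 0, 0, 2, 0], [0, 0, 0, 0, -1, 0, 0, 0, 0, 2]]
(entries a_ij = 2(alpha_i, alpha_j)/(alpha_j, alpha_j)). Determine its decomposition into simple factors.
The diagram associated to this matrix has two connected components: the simple roots {alpha_1, alpha_2, alpha_3, alpha_6, alpha_7, alpha_9} form a chain of 6 nodes with single edges (A_6), and {alpha_4, alpha_5, alpha_8, alpha_10} form a chain of 2 nodes with a fork of two nodes at one end (D_4). A semisimple Lie algebra decomposes uniquely as the direct sum of simple ideals, one per connected component of its Dynkin diagram, so g ≅ A_6 ⊕ D_4 (dimension 48 + 28 = 76).

A6 ⊕ D4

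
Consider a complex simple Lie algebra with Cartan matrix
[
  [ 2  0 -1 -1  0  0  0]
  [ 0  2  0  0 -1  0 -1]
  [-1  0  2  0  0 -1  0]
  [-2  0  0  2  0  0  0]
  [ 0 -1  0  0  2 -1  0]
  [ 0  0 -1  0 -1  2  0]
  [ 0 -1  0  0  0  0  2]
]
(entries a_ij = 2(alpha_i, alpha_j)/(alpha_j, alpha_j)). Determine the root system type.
type C_7

The matrix has rank 7 with 2's on the diagonal. Reading the off-diagonal entries as Dynkin edges (a single edge where a_ij = a_ji = -1; a double or triple edge where a_ij * a_ji = 2 or 3), the diagram is a chain of 7 nodes with a double edge at one end; the terminal node there is the unique long simple root (C_7). One simple-root ordering that puts it in standard form is (alpha_7, alpha_2, alpha_5, alpha_6, alpha_3, alpha_1, alpha_4). So the algebra is type C_7, i.e. sp(14).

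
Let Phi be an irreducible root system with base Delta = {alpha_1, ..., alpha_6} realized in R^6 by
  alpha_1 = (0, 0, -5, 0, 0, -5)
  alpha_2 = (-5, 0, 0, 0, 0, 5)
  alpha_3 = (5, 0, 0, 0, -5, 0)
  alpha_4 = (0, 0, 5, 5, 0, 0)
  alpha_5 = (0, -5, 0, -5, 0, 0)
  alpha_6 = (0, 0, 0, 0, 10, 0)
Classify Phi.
Compute the Cartan integers a_ij = 2(alpha_i, alpha_j)/(alpha_j, alpha_j); the resulting 6x6 Cartan matrix is
[[2, -1, 0, -1, 0, 0], [-1, 2, -1, 0, 0, 0], [0, -1, 2, 0, 0, -1], [-1, 0, 0, 2, -1, 0], [0, 0, 0, -1, 2, 0], [0, 0, -2, 0, 0, 2]].
The roots have two lengths (squared-length ratio 2:1); the short ones are alpha_{1,2,3,4,5}. The associated Dynkin diagram is a chain of 6 nodes with a double edge at one end; the terminal node there is the unique long simple root (C_6), so the type is C_6 (the algebra sp(12)).

type C_6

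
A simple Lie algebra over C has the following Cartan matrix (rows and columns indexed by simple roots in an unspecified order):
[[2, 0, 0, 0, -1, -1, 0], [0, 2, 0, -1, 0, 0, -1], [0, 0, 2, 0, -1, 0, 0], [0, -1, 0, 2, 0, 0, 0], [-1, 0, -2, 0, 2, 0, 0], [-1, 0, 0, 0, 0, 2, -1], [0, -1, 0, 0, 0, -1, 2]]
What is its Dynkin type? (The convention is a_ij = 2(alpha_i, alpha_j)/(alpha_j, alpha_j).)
B_7

The matrix has rank 7 with 2's on the diagonal. Reading the off-diagonal entries as Dynkin edges (a single edge where a_ij = a_ji = -1; a double or triple edge where a_ij * a_ji = 2 or 3), the diagram is a chain of 7 nodes with a double edge at one end; the terminal node there is the unique short simple root (B_7). One simple-root ordering that puts it in standard form is (alpha_4, alpha_2, alpha_7, alpha_6, alpha_1, alpha_5, alpha_3). So the algebra is type B_7, i.e. so(15).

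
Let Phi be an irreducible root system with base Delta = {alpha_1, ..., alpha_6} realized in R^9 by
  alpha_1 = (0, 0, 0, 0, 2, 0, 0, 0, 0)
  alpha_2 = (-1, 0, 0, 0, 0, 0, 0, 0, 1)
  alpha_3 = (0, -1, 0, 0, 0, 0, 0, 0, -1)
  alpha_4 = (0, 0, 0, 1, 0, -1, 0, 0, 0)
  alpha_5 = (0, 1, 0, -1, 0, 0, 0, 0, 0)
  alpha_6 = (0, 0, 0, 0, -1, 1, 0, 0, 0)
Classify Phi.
C6

Compute the Cartan integers a_ij = 2(alpha_i, alpha_j)/(alpha_j, alpha_j); the resulting 6x6 Cartan matrix is
[[2, 0, 0, 0, 0, -2], [0, 2, -1, 0, 0, 0], [0, -1, 2, 0, -1, 0], [0, 0, 0, 2, -1, -1], [0, 0, -1, -1, 2, 0], [-1, 0, 0, -1, 0, 2]].
The roots have two lengths (squared-length ratio 2:1); the short ones are alpha_{2,3,4,5,6}. The associated Dynkin diagram is a chain of 6 nodes with a double edge at one end; the terminal node there is the unique long simple root (C_6), so the type is C_6 (the algebra sp(12)).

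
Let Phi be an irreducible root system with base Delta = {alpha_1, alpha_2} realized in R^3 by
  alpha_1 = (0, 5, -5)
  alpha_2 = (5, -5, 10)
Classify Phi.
Compute the Cartan integers a_ij = 2(alpha_i, alpha_j)/(alpha_j, alpha_j); the resulting 2x2 Cartan matrix is
[[2, -1], [-3, 2]].
The roots have two lengths (squared-length ratio 3:1); the short ones are alpha_{1}. The associated Dynkin diagram is two nodes joined by a triple edge (G_2), so the type is G_2.

G_2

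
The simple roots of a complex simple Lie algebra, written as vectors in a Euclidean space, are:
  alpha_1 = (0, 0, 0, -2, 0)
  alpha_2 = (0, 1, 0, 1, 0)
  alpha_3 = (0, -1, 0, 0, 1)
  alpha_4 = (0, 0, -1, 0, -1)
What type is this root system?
Compute the Cartan integers a_ij = 2(alpha_i, alpha_j)/(alpha_j, alpha_j); the resulting 4x4 Cartan matrix is
[[2, -2, 0, 0], [-1, 2, -1, 0], [0, -1, 2, -1], [0, 0, -1, 2]].
The roots have two lengths (squared-length ratio 2:1); the short ones are alpha_{2,3,4}. The associated Dynkin diagram is a chain of 4 nodes with a double edge at one end; the terminal node there is the unique long simple root (C_4), so the type is C_4 (the algebra sp(8)).

type C_4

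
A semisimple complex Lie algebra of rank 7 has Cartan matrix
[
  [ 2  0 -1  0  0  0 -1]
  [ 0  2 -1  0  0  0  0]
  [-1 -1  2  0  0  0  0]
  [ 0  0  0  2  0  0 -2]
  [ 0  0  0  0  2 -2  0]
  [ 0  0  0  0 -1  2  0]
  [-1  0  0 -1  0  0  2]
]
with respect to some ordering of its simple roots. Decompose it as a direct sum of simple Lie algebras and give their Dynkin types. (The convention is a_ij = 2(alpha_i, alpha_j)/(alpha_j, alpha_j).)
The diagram associated to this matrix has two connected components: the simple roots {alpha_5, alpha_6} form a chain of 2 nodes with a double edge at one end; the terminal node there is the unique short simple root (B_2), and {alpha_1, alpha_2, alpha_3, alpha_4, alpha_7} form a chain of 5 nodes with a double edge at one end; the terminal node there is the unique long simple root (C_5). A semisimple Lie algebra decomposes uniquely as the direct sum of simple ideals, one per connected component of its Dynkin diagram, so g ≅ B_2 ⊕ C_5 (dimension 10 + 55 = 65).

type B_2 ⊕ type C_5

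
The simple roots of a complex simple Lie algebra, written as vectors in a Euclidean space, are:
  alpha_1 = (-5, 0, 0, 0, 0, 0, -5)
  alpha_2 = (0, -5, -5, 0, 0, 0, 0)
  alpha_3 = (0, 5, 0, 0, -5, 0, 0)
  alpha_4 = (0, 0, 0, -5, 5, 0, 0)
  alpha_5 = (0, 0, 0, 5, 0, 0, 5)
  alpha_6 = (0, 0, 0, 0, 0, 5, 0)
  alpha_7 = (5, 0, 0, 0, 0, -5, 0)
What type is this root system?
type B_7

Compute the Cartan integers a_ij = 2(alpha_i, alpha_j)/(alpha_j, alpha_j); the resulting 7x7 Cartan matrix is
[[2, 0, 0, 0, -1, 0, -1], [0, 2, -1, 0, 0, 0, 0], [0, -1, 2, -1, 0, 0, 0], [0, 0, -1, 2, -1, 0, 0], [-1, 0, 0, -1, 2, 0, 0], [0, 0, 0, 0, 0, 2, -1], [-1, 0, 0, 0, 0, -2, 2]].
The roots have two lengths (squared-length ratio 2:1); the short ones are alpha_{6}. The associated Dynkin diagram is a chain of 7 nodes with a double edge at one end; the terminal node there is the unique short simple root (B_7), so the type is B_7 (the algebra so(15)).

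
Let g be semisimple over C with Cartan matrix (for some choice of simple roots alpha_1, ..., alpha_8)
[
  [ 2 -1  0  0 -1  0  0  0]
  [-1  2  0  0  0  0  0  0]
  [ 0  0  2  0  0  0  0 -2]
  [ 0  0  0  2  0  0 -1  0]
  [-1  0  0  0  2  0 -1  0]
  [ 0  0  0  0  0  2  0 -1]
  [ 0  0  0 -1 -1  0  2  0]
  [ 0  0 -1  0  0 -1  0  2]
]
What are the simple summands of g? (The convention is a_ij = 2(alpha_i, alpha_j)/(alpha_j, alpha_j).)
type A_5 ⊕ type C_3

The diagram associated to this matrix has two connected components: the simple roots {alpha_1, alpha_2, alpha_4, alpha_5, alpha_7} form a chain of 5 nodes with single edges (A_5), and {alpha_3, alpha_6, alpha_8} form a chain of 3 nodes with a double edge at one end; the terminal node there is the unique long simple root (C_3). A semisimple Lie algebra decomposes uniquely as the direct sum of simple ideals, one per connected component of its Dynkin diagram, so g ≅ A_5 ⊕ C_3 (dimension 35 + 21 = 56).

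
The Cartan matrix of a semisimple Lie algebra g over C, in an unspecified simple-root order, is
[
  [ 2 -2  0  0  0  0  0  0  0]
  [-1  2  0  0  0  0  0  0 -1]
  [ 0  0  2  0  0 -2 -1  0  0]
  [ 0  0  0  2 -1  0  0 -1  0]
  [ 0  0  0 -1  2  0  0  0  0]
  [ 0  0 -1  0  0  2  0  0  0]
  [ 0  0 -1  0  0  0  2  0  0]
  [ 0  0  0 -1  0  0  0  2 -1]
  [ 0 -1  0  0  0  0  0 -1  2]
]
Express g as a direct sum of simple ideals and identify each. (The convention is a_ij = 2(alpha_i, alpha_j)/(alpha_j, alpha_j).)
type B_3 + type C_6

The diagram associated to this matrix has two connected components: the simple roots {alpha_3, alpha_6, alpha_7} form a chain of 3 nodes with a double edge at one end; the terminal node there is the unique short simple root (B_3), and {alpha_1, alpha_2, alpha_4, alpha_5, alpha_8, alpha_9} form a chain of 6 nodes with a double edge at one end; the terminal node there is the unique long simple root (C_6). A semisimple Lie algebra decomposes uniquely as the direct sum of simple ideals, one per connected component of its Dynkin diagram, so g ≅ B_3 ⊕ C_6 (dimension 21 + 78 = 99).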